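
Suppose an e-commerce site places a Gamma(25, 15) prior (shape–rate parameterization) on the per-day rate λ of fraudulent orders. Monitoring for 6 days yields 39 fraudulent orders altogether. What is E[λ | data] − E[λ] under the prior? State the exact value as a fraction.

29/21

Total count 39 over total exposure 6 days.
Conjugate update: add total count to the shape and total exposure to the rate, giving Gamma(64, 21).
Posterior mean = 64/21 = 64/21; prior mean = 25/15 = 5/3. Difference = 64/21 − 5/3 = 29/21.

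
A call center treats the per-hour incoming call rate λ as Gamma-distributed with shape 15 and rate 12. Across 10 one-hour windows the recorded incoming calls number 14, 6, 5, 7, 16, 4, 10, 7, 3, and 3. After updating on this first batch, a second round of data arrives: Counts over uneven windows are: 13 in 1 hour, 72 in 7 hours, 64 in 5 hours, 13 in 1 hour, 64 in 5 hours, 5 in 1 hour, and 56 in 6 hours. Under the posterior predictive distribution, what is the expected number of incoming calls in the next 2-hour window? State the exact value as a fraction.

Total count: 14 + 6 + 5 + 7 + 16 + 4 + 10 + 7 + 3 + 3 = 75.
Total exposure: 10 hours.
After the first batch: Gamma(15 + 75, 12 + 10) = Gamma(90, 22).
Total count: 13 + 72 + 64 + 13 + 64 + 5 + 56 = 287.
Total exposure: 1 + 7 + 5 + 1 + 5 + 1 + 6 = 26 hours.
After the second batch: Gamma(90 + 287, 22 + 26) = Gamma(377, 48).
Predictive mean over a 2-hour window = T·E[λ|data] = 2·377/48 = 377/24.

377/24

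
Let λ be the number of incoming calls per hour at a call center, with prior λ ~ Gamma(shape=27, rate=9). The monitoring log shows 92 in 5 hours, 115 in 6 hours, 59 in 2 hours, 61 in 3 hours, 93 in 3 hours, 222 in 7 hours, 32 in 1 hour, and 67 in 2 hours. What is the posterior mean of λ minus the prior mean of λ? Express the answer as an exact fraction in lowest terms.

327/19

Total count: 92 + 115 + 59 + 61 + 93 + 222 + 32 + 67 = 741.
Total exposure: 5 + 6 + 2 + 3 + 3 + 7 + 1 + 2 = 29 hours.
Posterior: α' = 27 + 741 = 768, β' = 9 + 29 = 38.
Posterior mean = 768/38 = 384/19; prior mean = 27/9 = 3. Difference = 384/19 − 3 = 327/19.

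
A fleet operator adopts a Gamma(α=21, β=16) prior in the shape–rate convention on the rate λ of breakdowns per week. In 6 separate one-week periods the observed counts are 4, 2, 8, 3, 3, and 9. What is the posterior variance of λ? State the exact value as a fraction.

Total count: 4 + 2 + 8 + 3 + 3 + 9 = 29.
Total exposure: 6 weeks.
Gamma(α, β) with Poisson data over total exposure Σt gives posterior Gamma(α+Σx, β+Σt) = Gamma(50, 22).
Posterior variance = α'/β'² = 50/484 = 25/242.

25/242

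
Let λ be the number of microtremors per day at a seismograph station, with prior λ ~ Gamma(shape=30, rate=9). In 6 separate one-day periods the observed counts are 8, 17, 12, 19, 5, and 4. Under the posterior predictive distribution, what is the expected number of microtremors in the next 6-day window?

Total count: 8 + 17 + 12 + 19 + 5 + 4 = 65.
Total exposure: 6 days.
Gamma(α, β) with Poisson data over total exposure Σt gives posterior Gamma(α+Σx, β+Σt) = Gamma(95, 15).
Predictive mean over a 6-day window = T·E[λ|data] = 6·95/15 = 38.

38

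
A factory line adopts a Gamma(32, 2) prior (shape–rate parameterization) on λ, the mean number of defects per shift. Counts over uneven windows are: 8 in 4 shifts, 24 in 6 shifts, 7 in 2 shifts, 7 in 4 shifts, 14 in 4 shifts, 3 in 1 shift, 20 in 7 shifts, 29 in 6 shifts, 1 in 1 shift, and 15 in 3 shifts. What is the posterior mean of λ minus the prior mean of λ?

-12

Total count: 8 + 24 + 7 + 7 + 14 + 3 + 20 + 29 + 1 + 15 = 128.
Total exposure: 4 + 6 + 2 + 4 + 4 + 1 + 7 + 6 + 1 + 3 = 38 shifts.
Conjugate update: add total count to the shape and total exposure to the rate, giving Gamma(160, 40).
Posterior mean = 160/40 = 4; prior mean = 32/2 = 16. Difference = 4 − 16 = -12.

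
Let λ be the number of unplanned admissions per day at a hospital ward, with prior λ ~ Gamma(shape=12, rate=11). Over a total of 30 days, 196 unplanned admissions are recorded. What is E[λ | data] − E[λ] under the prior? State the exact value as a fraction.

1796/451

Total count 196 over total exposure 30 days.
Gamma(α, β) with Poisson data over total exposure Σt gives posterior Gamma(α+Σx, β+Σt) = Gamma(208, 41).
Posterior mean = 208/41 = 208/41; prior mean = 12/11 = 12/11. Difference = 208/41 − 12/11 = 1796/451.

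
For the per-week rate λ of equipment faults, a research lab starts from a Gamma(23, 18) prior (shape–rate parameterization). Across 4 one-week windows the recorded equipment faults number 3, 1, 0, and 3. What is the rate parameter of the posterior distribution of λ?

22

Total count: 3 + 1 + 0 + 3 = 7.
Total exposure: 4 weeks.
Conjugate update: add total count to the shape and total exposure to the rate, giving Gamma(30, 22).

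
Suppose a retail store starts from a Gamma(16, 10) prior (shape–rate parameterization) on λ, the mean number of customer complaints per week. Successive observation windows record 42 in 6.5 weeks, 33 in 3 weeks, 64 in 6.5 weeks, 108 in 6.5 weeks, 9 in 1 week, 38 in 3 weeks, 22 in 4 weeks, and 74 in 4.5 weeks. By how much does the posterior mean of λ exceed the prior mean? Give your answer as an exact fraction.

Total count: 42 + 33 + 64 + 108 + 9 + 38 + 22 + 74 = 390.
Total exposure: 6.5 + 3 + 6.5 + 6.5 + 1 + 3 + 4 + 4.5 = 35 weeks.
Posterior: α' = 16 + 390 = 406, β' = 10 + 35 = 45.
Posterior mean = 406/45 = 406/45; prior mean = 16/10 = 8/5. Difference = 406/45 − 8/5 = 334/45.

334/45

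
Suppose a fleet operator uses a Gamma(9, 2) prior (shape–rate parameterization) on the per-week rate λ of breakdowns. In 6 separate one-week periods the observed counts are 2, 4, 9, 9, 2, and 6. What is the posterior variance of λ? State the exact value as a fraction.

Total count: 2 + 4 + 9 + 9 + 2 + 6 = 32.
Total exposure: 6 weeks.
Gamma(α, β) with Poisson data over total exposure Σt gives posterior Gamma(α+Σx, β+Σt) = Gamma(41, 8).
Posterior variance = α'/β'² = 41/64.

41/64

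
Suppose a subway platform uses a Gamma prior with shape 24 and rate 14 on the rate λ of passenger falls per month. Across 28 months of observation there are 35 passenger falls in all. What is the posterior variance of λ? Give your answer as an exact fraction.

Total count 35 over total exposure 28 months.
The Gamma prior is conjugate for the Poisson rate, so λ | data ~ Gamma(24+35, 14+28) = Gamma(59, 42).
Posterior variance = α'/β'² = 59/1764.

59/1764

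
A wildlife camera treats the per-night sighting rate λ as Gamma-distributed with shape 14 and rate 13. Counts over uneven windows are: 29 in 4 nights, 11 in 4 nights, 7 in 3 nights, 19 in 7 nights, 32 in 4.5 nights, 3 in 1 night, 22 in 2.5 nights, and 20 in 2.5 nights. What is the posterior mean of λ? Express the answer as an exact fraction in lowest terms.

Total count: 29 + 11 + 7 + 19 + 32 + 3 + 22 + 20 = 143.
Total exposure: 4 + 4 + 3 + 7 + 4.5 + 1 + 2.5 + 2.5 = 28.5 nights.
Posterior: α' = 14 + 143 = 157, β' = 13 + 28.5 = 83/2.
Posterior mean = α'/β' = 157/(83/2) = 314/83.

314/83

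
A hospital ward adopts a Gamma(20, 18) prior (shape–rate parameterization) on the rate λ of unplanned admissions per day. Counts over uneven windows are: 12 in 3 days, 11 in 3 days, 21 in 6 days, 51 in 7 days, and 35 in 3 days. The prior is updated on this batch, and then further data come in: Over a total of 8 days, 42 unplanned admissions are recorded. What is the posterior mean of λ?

Total count: 12 + 11 + 21 + 51 + 35 = 130.
Total exposure: 3 + 3 + 6 + 7 + 3 = 22 days.
After the first batch: Gamma(20 + 130, 18 + 22) = Gamma(150, 40).
Total count 42 over total exposure 8 days.
After the second batch: Gamma(150 + 42, 40 + 8) = Gamma(192, 48).
Posterior mean = α'/β' = 192/48 = 4.

4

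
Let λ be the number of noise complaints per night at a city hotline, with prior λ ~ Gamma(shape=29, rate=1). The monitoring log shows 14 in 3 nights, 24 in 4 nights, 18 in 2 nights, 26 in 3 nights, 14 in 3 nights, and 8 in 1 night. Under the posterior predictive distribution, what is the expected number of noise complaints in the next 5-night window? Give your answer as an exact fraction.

Total count: 14 + 24 + 18 + 26 + 14 + 8 = 104.
Total exposure: 3 + 4 + 2 + 3 + 3 + 1 = 16 nights.
Conjugate update: add total count to the shape and total exposure to the rate, giving Gamma(133, 17).
Predictive mean over a 5-night window = T·E[λ|data] = 5·133/17 = 665/17.

665/17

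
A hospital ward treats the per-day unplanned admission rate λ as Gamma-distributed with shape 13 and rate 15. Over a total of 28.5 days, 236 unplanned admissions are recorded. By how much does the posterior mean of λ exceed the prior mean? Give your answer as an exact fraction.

2113/435

Total count 236 over total exposure 28.5 days.
The Gamma prior is conjugate for the Poisson rate, so λ | data ~ Gamma(13+236, 15+28.5) = Gamma(249, 87/2).
Posterior mean = 249/(87/2) = 166/29; prior mean = 13/15 = 13/15. Difference = 166/29 − 13/15 = 2113/435.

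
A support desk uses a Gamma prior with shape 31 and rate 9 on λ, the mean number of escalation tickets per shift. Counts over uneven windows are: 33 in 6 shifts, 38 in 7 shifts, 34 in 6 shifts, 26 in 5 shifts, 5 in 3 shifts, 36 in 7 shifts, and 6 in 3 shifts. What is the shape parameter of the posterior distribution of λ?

209

Total count: 33 + 38 + 34 + 26 + 5 + 36 + 6 = 178.
Total exposure: 6 + 7 + 6 + 5 + 3 + 7 + 3 = 37 shifts.
By Gamma–Poisson conjugacy, the posterior is Gamma(α + Σx, β + Σt) = Gamma(31 + 178, 9 + 37) = Gamma(209, 46).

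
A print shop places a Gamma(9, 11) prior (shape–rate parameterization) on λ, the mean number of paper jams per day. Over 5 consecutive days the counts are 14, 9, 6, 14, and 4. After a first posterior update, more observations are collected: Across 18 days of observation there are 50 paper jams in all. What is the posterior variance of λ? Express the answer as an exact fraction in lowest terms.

Total count: 14 + 9 + 6 + 14 + 4 = 47.
Total exposure: 5 days.
After the first batch: Gamma(9 + 47, 11 + 5) = Gamma(56, 16).
Total count 50 over total exposure 18 days.
After the second batch: Gamma(56 + 50, 16 + 18) = Gamma(106, 34).
Posterior variance = α'/β'² = 106/1156 = 53/578.

53/578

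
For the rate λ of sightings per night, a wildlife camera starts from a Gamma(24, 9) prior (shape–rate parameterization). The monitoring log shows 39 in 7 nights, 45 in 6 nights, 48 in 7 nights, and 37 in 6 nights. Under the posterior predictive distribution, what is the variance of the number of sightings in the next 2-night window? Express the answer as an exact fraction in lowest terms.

Total count: 39 + 45 + 48 + 37 = 169.
Total exposure: 7 + 6 + 7 + 6 = 26 nights.
Gamma(α, β) with Poisson data over total exposure Σt gives posterior Gamma(α+Σx, β+Σt) = Gamma(193, 35).
The posterior predictive for a window of length T is Negative Binomial with variance T·α'·(β'+T)/β'² = 2·193·37/1225 = 14282/1225.

14282/1225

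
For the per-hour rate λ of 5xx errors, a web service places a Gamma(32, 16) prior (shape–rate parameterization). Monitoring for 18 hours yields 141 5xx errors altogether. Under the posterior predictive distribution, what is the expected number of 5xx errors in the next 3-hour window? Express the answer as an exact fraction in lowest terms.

519/34

Total count 141 over total exposure 18 hours.
Posterior: α' = 32 + 141 = 173, β' = 16 + 18 = 34.
Predictive mean over a 3-hour window = T·E[λ|data] = 3·173/34 = 519/34.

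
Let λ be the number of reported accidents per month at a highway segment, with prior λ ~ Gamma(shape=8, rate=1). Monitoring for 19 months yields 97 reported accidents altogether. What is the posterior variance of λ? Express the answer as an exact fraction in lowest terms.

21/80

Total count 97 over total exposure 19 months.
Gamma(α, β) with Poisson data over total exposure Σt gives posterior Gamma(α+Σx, β+Σt) = Gamma(105, 20).
Posterior variance = α'/β'² = 105/400 = 21/80.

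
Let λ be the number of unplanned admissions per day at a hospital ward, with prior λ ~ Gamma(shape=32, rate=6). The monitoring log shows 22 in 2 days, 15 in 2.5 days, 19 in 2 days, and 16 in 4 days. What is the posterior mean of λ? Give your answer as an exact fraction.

208/33

Total count: 22 + 15 + 19 + 16 = 72.
Total exposure: 2 + 2.5 + 2 + 4 = 10.5 days.
Conjugate update: add total count to the shape and total exposure to the rate, giving Gamma(104, 33/2).
Posterior mean = α'/β' = 104/(33/2) = 208/33.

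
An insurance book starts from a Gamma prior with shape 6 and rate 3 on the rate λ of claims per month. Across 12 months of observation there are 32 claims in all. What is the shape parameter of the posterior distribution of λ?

Total count 32 over total exposure 12 months.
Conjugate update: add total count to the shape and total exposure to the rate, giving Gamma(38, 15).

38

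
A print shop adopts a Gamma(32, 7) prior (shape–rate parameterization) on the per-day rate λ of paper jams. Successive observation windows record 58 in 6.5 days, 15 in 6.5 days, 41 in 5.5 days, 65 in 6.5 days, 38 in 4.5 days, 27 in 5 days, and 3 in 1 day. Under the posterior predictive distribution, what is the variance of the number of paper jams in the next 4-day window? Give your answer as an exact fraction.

207576/7225

Total count: 58 + 15 + 41 + 65 + 38 + 27 + 3 = 247.
Total exposure: 6.5 + 6.5 + 5.5 + 6.5 + 4.5 + 5 + 1 = 35.5 days.
By Gamma–Poisson conjugacy, the posterior is Gamma(α + Σx, β + Σt) = Gamma(32 + 247, 7 + 35.5) = Gamma(279, 85/2).
The posterior predictive for a window of length T is Negative Binomial with variance T·α'·(β'+T)/β'² = 4·279·(93/2)/(7225/4) = 207576/7225.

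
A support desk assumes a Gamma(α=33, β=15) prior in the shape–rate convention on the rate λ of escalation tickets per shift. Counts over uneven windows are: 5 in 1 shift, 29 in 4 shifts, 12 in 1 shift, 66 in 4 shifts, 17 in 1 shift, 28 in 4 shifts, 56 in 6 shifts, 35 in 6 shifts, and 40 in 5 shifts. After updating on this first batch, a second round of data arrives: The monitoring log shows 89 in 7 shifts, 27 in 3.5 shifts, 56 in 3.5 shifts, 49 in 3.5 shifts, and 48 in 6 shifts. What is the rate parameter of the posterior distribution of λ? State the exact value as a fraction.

Total count: 5 + 29 + 12 + 66 + 17 + 28 + 56 + 35 + 40 = 288.
Total exposure: 1 + 4 + 1 + 4 + 1 + 4 + 6 + 6 + 5 = 32 shifts.
After the first batch: Gamma(33 + 288, 15 + 32) = Gamma(321, 47).
Total count: 89 + 27 + 56 + 49 + 48 = 269.
Total exposure: 7 + 3.5 + 3.5 + 3.5 + 6 = 23.5 shifts.
After the second batch: Gamma(321 + 269, 47 + 23.5) = Gamma(590, 141/2).

141/2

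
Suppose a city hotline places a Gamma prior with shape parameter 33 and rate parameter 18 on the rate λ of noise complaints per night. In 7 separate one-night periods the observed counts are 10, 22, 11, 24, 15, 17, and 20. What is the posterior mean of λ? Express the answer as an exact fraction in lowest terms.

152/25

Total count: 10 + 22 + 11 + 24 + 15 + 17 + 20 = 119.
Total exposure: 7 nights.
Conjugate update: add total count to the shape and total exposure to the rate, giving Gamma(152, 25).
Posterior mean = α'/β' = 152/25.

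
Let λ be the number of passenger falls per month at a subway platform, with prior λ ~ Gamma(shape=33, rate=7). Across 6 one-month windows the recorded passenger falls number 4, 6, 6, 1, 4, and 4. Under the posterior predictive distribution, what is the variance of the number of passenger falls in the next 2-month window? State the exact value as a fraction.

Total count: 4 + 6 + 6 + 1 + 4 + 4 = 25.
Total exposure: 6 months.
By Gamma–Poisson conjugacy, the posterior is Gamma(α + Σx, β + Σt) = Gamma(33 + 25, 7 + 6) = Gamma(58, 13).
The posterior predictive for a window of length T is Negative Binomial with variance T·α'·(β'+T)/β'² = 2·58·15/169 = 1740/169.

1740/169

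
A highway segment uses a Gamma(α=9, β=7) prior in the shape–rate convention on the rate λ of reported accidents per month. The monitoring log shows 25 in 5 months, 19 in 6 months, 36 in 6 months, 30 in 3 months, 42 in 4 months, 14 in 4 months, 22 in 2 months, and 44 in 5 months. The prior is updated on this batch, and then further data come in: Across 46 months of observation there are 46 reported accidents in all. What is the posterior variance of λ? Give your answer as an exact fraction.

287/7744

Total count: 25 + 19 + 36 + 30 + 42 + 14 + 22 + 44 = 232.
Total exposure: 5 + 6 + 6 + 3 + 4 + 4 + 2 + 5 = 35 months.
After the first batch: Gamma(9 + 232, 7 + 35) = Gamma(241, 42).
Total count 46 over total exposure 46 months.
After the second batch: Gamma(241 + 46, 42 + 46) = Gamma(287, 88).
Posterior variance = α'/β'² = 287/7744.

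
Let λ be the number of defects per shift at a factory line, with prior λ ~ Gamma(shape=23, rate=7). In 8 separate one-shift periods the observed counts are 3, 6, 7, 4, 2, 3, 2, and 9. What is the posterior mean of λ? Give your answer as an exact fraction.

Total count: 3 + 6 + 7 + 4 + 2 + 3 + 2 + 9 = 36.
Total exposure: 8 shifts.
The Gamma prior is conjugate for the Poisson rate, so λ | data ~ Gamma(23+36, 7+8) = Gamma(59, 15).
Posterior mean = α'/β' = 59/15.

59/15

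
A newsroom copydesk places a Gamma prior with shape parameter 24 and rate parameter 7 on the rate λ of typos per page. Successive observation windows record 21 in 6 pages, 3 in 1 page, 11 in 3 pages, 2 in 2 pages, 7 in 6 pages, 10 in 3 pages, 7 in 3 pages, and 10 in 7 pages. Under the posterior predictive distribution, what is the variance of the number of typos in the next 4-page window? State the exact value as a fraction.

Total count: 21 + 3 + 11 + 2 + 7 + 10 + 7 + 10 = 71.
Total exposure: 6 + 1 + 3 + 2 + 6 + 3 + 3 + 7 = 31 pages.
By Gamma–Poisson conjugacy, the posterior is Gamma(α + Σx, β + Σt) = Gamma(24 + 71, 7 + 31) = Gamma(95, 38).
The posterior predictive for a window of length T is Negative Binomial with variance T·α'·(β'+T)/β'² = 4·95·42/1444 = 210/19.

210/19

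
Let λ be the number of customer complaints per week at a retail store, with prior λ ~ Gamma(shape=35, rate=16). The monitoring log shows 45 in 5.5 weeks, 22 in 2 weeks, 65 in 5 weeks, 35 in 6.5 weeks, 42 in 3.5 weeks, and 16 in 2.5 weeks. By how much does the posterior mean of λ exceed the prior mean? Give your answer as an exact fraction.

Total count: 45 + 22 + 65 + 35 + 42 + 16 = 225.
Total exposure: 5.5 + 2 + 5 + 6.5 + 3.5 + 2.5 = 25 weeks.
By Gamma–Poisson conjugacy, the posterior is Gamma(α + Σx, β + Σt) = Gamma(35 + 225, 16 + 25) = Gamma(260, 41).
Posterior mean = 260/41 = 260/41; prior mean = 35/16 = 35/16. Difference = 260/41 − 35/16 = 2725/656.

2725/656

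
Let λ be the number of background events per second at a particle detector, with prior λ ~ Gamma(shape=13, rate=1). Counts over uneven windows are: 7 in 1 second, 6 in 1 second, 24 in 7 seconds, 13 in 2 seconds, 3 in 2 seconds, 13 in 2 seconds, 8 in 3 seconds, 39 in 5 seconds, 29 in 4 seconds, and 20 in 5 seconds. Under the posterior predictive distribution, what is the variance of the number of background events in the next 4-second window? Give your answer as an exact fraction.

Total count: 7 + 6 + 24 + 13 + 3 + 13 + 8 + 39 + 29 + 20 = 162.
Total exposure: 1 + 1 + 7 + 2 + 2 + 2 + 3 + 5 + 4 + 5 = 32 seconds.
Conjugate update: add total count to the shape and total exposure to the rate, giving Gamma(175, 33).
The posterior predictive for a window of length T is Negative Binomial with variance T·α'·(β'+T)/β'² = 4·175·37/1089 = 25900/1089.

25900/1089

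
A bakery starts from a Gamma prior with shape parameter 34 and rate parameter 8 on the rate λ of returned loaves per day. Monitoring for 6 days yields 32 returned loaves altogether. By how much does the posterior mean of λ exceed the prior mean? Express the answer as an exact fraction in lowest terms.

13/28

Total count 32 over total exposure 6 days.
The Gamma prior is conjugate for the Poisson rate, so λ | data ~ Gamma(34+32, 8+6) = Gamma(66, 14).
Posterior mean = 66/14 = 33/7; prior mean = 34/8 = 17/4. Difference = 33/7 − 17/4 = 13/28.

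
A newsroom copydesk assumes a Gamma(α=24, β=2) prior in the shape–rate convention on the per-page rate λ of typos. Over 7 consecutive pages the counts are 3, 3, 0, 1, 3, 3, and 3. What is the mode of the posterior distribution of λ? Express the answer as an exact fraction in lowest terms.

Total count: 3 + 3 + 0 + 1 + 3 + 3 + 3 = 16.
Total exposure: 7 pages.
Gamma(α, β) with Poisson data over total exposure Σt gives posterior Gamma(α+Σx, β+Σt) = Gamma(40, 9).
Posterior mode = (α'−1)/β' = 39/9 = 13/3.

13/3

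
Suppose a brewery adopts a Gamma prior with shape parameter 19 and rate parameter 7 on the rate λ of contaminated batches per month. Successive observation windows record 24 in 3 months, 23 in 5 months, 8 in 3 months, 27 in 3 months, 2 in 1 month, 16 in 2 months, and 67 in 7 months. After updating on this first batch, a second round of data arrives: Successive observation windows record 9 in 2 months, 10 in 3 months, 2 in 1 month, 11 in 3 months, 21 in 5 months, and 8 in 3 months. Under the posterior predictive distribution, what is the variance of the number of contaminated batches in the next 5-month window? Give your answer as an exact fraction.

65455/2304

Total count: 24 + 23 + 8 + 27 + 2 + 16 + 67 = 167.
Total exposure: 3 + 5 + 3 + 3 + 1 + 2 + 7 = 24 months.
After the first batch: Gamma(19 + 167, 7 + 24) = Gamma(186, 31).
Total count: 9 + 10 + 2 + 11 + 21 + 8 = 61.
Total exposure: 2 + 3 + 1 + 3 + 5 + 3 = 17 months.
After the second batch: Gamma(186 + 61, 31 + 17) = Gamma(247, 48).
The posterior predictive for a window of length T is Negative Binomial with variance T·α'·(β'+T)/β'² = 5·247·53/2304 = 65455/2304.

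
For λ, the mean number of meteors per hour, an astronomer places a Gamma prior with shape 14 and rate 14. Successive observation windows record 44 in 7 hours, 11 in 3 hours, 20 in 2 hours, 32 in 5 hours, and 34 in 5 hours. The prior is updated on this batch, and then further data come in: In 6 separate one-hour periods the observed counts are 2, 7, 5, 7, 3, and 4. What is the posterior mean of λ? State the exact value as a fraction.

Total count: 44 + 11 + 20 + 32 + 34 = 141.
Total exposure: 7 + 3 + 2 + 5 + 5 = 22 hours.
After the first batch: Gamma(14 + 141, 14 + 22) = Gamma(155, 36).
Total count: 2 + 7 + 5 + 7 + 3 + 4 = 28.
Total exposure: 6 hours.
After the second batch: Gamma(155 + 28, 36 + 6) = Gamma(183, 42).
Posterior mean = α'/β' = 183/42 = 61/14.

61/14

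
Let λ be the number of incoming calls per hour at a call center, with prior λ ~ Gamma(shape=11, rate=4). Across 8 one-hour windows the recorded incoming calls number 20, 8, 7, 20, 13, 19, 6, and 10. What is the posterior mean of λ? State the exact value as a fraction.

19/2

Total count: 20 + 8 + 7 + 20 + 13 + 19 + 6 + 10 = 103.
Total exposure: 8 hours.
Conjugate update: add total count to the shape and total exposure to the rate, giving Gamma(114, 12).
Posterior mean = α'/β' = 114/12 = 19/2.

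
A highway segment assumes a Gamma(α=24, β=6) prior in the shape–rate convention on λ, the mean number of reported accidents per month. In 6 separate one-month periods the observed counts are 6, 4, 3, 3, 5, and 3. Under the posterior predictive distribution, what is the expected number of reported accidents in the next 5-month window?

Total count: 6 + 4 + 3 + 3 + 5 + 3 = 24.
Total exposure: 6 months.
Gamma(α, β) with Poisson data over total exposure Σt gives posterior Gamma(α+Σx, β+Σt) = Gamma(48, 12).
Predictive mean over a 5-month window = T·E[λ|data] = 5·48/12 = 20.

20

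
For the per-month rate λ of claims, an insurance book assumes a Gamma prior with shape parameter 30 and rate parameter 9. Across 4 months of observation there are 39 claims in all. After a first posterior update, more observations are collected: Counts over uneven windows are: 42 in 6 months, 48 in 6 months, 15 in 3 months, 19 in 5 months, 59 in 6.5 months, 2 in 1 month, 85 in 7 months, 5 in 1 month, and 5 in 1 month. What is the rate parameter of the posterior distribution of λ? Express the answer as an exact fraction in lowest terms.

99/2

Total count 39 over total exposure 4 months.
After the first batch: Gamma(30 + 39, 9 + 4) = Gamma(69, 13).
Total count: 42 + 48 + 15 + 19 + 59 + 2 + 85 + 5 + 5 = 280.
Total exposure: 6 + 6 + 3 + 5 + 6.5 + 1 + 7 + 1 + 1 = 36.5 months.
After the second batch: Gamma(69 + 280, 13 + 36.5) = Gamma(349, 99/2).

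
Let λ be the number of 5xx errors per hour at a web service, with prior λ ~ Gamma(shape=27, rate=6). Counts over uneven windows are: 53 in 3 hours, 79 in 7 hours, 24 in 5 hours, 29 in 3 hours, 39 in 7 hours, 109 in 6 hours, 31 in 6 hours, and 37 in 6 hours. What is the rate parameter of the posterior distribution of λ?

Total count: 53 + 79 + 24 + 29 + 39 + 109 + 31 + 37 = 401.
Total exposure: 3 + 7 + 5 + 3 + 7 + 6 + 6 + 6 = 43 hours.
By Gamma–Poisson conjugacy, the posterior is Gamma(α + Σx, β + Σt) = Gamma(27 + 401, 6 + 43) = Gamma(428, 49).

49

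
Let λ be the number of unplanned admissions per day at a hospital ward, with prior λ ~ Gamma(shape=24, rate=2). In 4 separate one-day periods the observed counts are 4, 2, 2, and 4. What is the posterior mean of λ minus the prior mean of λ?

-6

Total count: 4 + 2 + 2 + 4 = 12.
Total exposure: 4 days.
Conjugate update: add total count to the shape and total exposure to the rate, giving Gamma(36, 6).
Posterior mean = 36/6 = 6; prior mean = 24/2 = 12. Difference = 6 − 12 = -6.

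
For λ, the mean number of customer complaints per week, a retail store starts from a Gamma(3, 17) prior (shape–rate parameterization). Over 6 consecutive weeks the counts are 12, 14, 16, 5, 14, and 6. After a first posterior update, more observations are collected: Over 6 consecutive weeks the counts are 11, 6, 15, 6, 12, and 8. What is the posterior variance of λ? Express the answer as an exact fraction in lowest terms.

128/841

Total count: 12 + 14 + 16 + 5 + 14 + 6 = 67.
Total exposure: 6 weeks.
After the first batch: Gamma(3 + 67, 17 + 6) = Gamma(70, 23).
Total count: 11 + 6 + 15 + 6 + 12 + 8 = 58.
Total exposure: 6 weeks.
After the second batch: Gamma(70 + 58, 23 + 6) = Gamma(128, 29).
Posterior variance = α'/β'² = 128/841.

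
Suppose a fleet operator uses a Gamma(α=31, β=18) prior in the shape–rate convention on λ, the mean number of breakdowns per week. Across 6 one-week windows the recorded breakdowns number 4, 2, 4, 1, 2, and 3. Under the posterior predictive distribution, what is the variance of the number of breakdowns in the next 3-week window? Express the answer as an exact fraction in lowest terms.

Total count: 4 + 2 + 4 + 1 + 2 + 3 = 16.
Total exposure: 6 weeks.
The Gamma prior is conjugate for the Poisson rate, so λ | data ~ Gamma(31+16, 18+6) = Gamma(47, 24).
The posterior predictive for a window of length T is Negative Binomial with variance T·α'·(β'+T)/β'² = 3·47·27/576 = 423/64.

423/64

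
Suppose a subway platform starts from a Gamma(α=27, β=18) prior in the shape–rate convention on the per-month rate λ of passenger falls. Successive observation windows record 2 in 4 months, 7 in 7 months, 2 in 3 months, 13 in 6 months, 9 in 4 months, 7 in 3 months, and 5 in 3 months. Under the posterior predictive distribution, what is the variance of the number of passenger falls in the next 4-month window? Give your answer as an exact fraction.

Total count: 2 + 7 + 2 + 13 + 9 + 7 + 5 = 45.
Total exposure: 4 + 7 + 3 + 6 + 4 + 3 + 3 = 30 months.
Conjugate update: add total count to the shape and total exposure to the rate, giving Gamma(72, 48).
The posterior predictive for a window of length T is Negative Binomial with variance T·α'·(β'+T)/β'² = 4·72·52/2304 = 13/2.

13/2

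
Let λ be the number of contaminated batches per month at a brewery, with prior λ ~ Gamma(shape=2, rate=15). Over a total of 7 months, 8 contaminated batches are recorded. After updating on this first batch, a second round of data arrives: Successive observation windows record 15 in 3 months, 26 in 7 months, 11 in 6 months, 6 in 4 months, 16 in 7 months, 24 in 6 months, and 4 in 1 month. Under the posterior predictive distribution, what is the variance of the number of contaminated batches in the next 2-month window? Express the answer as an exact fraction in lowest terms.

29/7

Total count 8 over total exposure 7 months.
After the first batch: Gamma(2 + 8, 15 + 7) = Gamma(10, 22).
Total count: 15 + 26 + 11 + 6 + 16 + 24 + 4 = 102.
Total exposure: 3 + 7 + 6 + 4 + 7 + 6 + 1 = 34 months.
After the second batch: Gamma(10 + 102, 22 + 34) = Gamma(112, 56).
The posterior predictive for a window of length T is Negative Binomial with variance T·α'·(β'+T)/β'² = 2·112·58/3136 = 29/7.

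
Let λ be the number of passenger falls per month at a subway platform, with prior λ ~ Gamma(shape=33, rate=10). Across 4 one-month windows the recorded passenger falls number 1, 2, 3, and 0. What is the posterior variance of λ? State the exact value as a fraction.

Total count: 1 + 2 + 3 + 0 = 6.
Total exposure: 4 months.
Posterior: α' = 33 + 6 = 39, β' = 10 + 4 = 14.
Posterior variance = α'/β'² = 39/196.

39/196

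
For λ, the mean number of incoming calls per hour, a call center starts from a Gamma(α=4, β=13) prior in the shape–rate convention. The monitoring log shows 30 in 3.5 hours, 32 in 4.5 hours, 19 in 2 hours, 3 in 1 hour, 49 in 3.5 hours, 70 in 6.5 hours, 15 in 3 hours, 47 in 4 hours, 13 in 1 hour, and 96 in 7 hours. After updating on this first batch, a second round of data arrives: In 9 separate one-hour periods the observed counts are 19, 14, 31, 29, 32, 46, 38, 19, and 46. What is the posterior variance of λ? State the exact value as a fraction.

163/841

Total count: 30 + 32 + 19 + 3 + 49 + 70 + 15 + 47 + 13 + 96 = 374.
Total exposure: 3.5 + 4.5 + 2 + 1 + 3.5 + 6.5 + 3 + 4 + 1 + 7 = 36 hours.
After the first batch: Gamma(4 + 374, 13 + 36) = Gamma(378, 49).
Total count: 19 + 14 + 31 + 29 + 32 + 46 + 38 + 19 + 46 = 274.
Total exposure: 9 hours.
After the second batch: Gamma(378 + 274, 49 + 9) = Gamma(652, 58).
Posterior variance = α'/β'² = 652/3364 = 163/841.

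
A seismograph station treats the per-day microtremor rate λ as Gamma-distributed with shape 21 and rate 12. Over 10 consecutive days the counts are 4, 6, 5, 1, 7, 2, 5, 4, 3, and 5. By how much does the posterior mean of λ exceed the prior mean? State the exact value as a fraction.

Total count: 4 + 6 + 5 + 1 + 7 + 2 + 5 + 4 + 3 + 5 = 42.
Total exposure: 10 days.
The Gamma prior is conjugate for the Poisson rate, so λ | data ~ Gamma(21+42, 12+10) = Gamma(63, 22).
Posterior mean = 63/22 = 63/22; prior mean = 21/12 = 7/4. Difference = 63/22 − 7/4 = 49/44.

49/44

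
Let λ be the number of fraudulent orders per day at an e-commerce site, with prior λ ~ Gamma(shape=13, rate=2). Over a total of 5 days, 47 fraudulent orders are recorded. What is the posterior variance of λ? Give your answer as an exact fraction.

60/49

Total count 47 over total exposure 5 days.
Posterior: α' = 13 + 47 = 60, β' = 2 + 5 = 7.
Posterior variance = α'/β'² = 60/49.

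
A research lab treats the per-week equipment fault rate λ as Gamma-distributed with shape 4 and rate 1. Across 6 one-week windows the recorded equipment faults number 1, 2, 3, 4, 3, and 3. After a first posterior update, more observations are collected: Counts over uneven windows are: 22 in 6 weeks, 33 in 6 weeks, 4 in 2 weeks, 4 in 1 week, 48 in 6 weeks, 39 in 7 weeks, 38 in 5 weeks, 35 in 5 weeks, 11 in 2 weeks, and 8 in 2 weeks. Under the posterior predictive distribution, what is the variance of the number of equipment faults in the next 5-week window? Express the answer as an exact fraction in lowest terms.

70740/2401

Total count: 1 + 2 + 3 + 4 + 3 + 3 = 16.
Total exposure: 6 weeks.
After the first batch: Gamma(4 + 16, 1 + 6) = Gamma(20, 7).
Total count: 22 + 33 + 4 + 4 + 48 + 39 + 38 + 35 + 11 + 8 = 242.
Total exposure: 6 + 6 + 2 + 1 + 6 + 7 + 5 + 5 + 2 + 2 = 42 weeks.
After the second batch: Gamma(20 + 242, 7 + 42) = Gamma(262, 49).
The posterior predictive for a window of length T is Negative Binomial with variance T·α'·(β'+T)/β'² = 5·262·54/2401 = 70740/2401.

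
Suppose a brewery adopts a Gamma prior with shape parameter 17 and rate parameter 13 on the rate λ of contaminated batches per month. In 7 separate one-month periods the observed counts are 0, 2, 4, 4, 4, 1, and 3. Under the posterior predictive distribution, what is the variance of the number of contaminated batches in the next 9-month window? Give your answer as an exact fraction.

Total count: 0 + 2 + 4 + 4 + 4 + 1 + 3 = 18.
Total exposure: 7 months.
The Gamma prior is conjugate for the Poisson rate, so λ | data ~ Gamma(17+18, 13+7) = Gamma(35, 20).
The posterior predictive for a window of length T is Negative Binomial with variance T·α'·(β'+T)/β'² = 9·35·29/400 = 1827/80.

1827/80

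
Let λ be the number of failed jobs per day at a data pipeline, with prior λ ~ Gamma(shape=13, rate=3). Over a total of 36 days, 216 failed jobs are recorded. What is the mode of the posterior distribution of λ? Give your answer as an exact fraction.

76/13

Total count 216 over total exposure 36 days.
Gamma(α, β) with Poisson data over total exposure Σt gives posterior Gamma(α+Σx, β+Σt) = Gamma(229, 39).
Posterior mode = (α'−1)/β' = 228/39 = 76/13.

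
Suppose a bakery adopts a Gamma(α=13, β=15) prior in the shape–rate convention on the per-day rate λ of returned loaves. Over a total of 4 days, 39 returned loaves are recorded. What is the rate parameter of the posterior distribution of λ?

19

Total count 39 over total exposure 4 days.
Conjugate update: add total count to the shape and total exposure to the rate, giving Gamma(52, 19).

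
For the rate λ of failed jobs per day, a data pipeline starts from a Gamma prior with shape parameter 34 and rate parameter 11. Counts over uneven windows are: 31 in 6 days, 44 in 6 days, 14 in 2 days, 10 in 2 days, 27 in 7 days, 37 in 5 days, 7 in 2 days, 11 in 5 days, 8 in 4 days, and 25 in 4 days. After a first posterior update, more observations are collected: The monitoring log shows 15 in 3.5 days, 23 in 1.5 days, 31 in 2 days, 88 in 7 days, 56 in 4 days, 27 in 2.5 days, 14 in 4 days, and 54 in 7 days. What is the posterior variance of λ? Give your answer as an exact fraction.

2224/29241

Total count: 31 + 44 + 14 + 10 + 27 + 37 + 7 + 11 + 8 + 25 = 214.
Total exposure: 6 + 6 + 2 + 2 + 7 + 5 + 2 + 5 + 4 + 4 = 43 days.
After the first batch: Gamma(34 + 214, 11 + 43) = Gamma(248, 54).
Total count: 15 + 23 + 31 + 88 + 56 + 27 + 14 + 54 = 308.
Total exposure: 3.5 + 1.5 + 2 + 7 + 4 + 2.5 + 4 + 7 = 31.5 days.
After the second batch: Gamma(248 + 308, 54 + 31.5) = Gamma(556, 171/2).
Posterior variance = α'/β'² = 556/(29241/4) = 2224/29241.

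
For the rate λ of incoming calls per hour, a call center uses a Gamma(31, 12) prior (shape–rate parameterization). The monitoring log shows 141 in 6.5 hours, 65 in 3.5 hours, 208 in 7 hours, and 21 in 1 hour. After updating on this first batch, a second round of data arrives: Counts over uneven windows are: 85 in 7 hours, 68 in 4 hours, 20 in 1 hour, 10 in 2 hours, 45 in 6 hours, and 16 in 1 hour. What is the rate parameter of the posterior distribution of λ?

51

Total count: 141 + 65 + 208 + 21 = 435.
Total exposure: 6.5 + 3.5 + 7 + 1 = 18 hours.
After the first batch: Gamma(31 + 435, 12 + 18) = Gamma(466, 30).
Total count: 85 + 68 + 20 + 10 + 45 + 16 = 244.
Total exposure: 7 + 4 + 1 + 2 + 6 + 1 = 21 hours.
After the second batch: Gamma(466 + 244, 30 + 21) = Gamma(710, 51).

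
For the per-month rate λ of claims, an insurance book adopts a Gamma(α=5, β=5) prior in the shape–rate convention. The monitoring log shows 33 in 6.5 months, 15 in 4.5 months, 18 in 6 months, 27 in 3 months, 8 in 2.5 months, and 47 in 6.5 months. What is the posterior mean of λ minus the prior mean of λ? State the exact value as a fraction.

Total count: 33 + 15 + 18 + 27 + 8 + 47 = 148.
Total exposure: 6.5 + 4.5 + 6 + 3 + 2.5 + 6.5 = 29 months.
Gamma(α, β) with Poisson data over total exposure Σt gives posterior Gamma(α+Σx, β+Σt) = Gamma(153, 34).
Posterior mean = 153/34 = 9/2; prior mean = 5/5 = 1. Difference = 9/2 − 1 = 7/2.

7/2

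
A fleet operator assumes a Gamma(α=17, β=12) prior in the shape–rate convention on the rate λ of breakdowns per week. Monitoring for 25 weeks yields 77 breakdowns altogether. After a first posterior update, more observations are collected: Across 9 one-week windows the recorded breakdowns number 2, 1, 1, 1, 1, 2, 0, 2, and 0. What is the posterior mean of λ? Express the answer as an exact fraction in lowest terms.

52/23

Total count 77 over total exposure 25 weeks.
After the first batch: Gamma(17 + 77, 12 + 25) = Gamma(94, 37).
Total count: 2 + 1 + 1 + 1 + 1 + 2 + 0 + 2 + 0 = 10.
Total exposure: 9 weeks.
After the second batch: Gamma(94 + 10, 37 + 9) = Gamma(104, 46).
Posterior mean = α'/β' = 104/46 = 52/23.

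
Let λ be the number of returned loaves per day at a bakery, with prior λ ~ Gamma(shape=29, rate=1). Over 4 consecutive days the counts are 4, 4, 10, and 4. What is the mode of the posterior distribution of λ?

10

Total count: 4 + 4 + 10 + 4 = 22.
Total exposure: 4 days.
Conjugate update: add total count to the shape and total exposure to the rate, giving Gamma(51, 5).
Posterior mode = (α'−1)/β' = 50/5 = 10.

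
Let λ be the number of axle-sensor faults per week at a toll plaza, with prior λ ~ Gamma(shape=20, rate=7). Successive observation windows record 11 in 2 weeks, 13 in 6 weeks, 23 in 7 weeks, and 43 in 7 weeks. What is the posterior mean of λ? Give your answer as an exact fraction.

Total count: 11 + 13 + 23 + 43 = 90.
Total exposure: 2 + 6 + 7 + 7 = 22 weeks.
Gamma(α, β) with Poisson data over total exposure Σt gives posterior Gamma(α+Σx, β+Σt) = Gamma(110, 29).
Posterior mean = α'/β' = 110/29.

110/29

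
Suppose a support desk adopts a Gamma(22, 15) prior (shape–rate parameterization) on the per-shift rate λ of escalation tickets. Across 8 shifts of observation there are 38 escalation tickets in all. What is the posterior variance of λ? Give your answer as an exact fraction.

60/529

Total count 38 over total exposure 8 shifts.
The Gamma prior is conjugate for the Poisson rate, so λ | data ~ Gamma(22+38, 15+8) = Gamma(60, 23).
Posterior variance = α'/β'² = 60/529.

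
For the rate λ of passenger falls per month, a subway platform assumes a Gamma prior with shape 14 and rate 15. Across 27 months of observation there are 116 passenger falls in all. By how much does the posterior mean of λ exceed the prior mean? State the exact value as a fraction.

227/105

Total count 116 over total exposure 27 months.
By Gamma–Poisson conjugacy, the posterior is Gamma(α + Σx, β + Σt) = Gamma(14 + 116, 15 + 27) = Gamma(130, 42).
Posterior mean = 130/42 = 65/21; prior mean = 14/15 = 14/15. Difference = 65/21 − 14/15 = 227/105.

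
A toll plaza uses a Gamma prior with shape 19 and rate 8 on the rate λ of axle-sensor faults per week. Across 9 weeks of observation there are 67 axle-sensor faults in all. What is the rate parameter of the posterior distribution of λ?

17

Total count 67 over total exposure 9 weeks.
By Gamma–Poisson conjugacy, the posterior is Gamma(α + Σx, β + Σt) = Gamma(19 + 67, 8 + 9) = Gamma(86, 17).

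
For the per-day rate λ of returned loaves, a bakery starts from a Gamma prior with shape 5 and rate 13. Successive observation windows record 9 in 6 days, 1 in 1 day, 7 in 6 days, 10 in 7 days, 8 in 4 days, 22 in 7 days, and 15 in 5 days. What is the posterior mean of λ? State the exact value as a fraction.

Total count: 9 + 1 + 7 + 10 + 8 + 22 + 15 = 72.
Total exposure: 6 + 1 + 6 + 7 + 4 + 7 + 5 = 36 days.
The Gamma prior is conjugate for the Poisson rate, so λ | data ~ Gamma(5+72, 13+36) = Gamma(77, 49).
Posterior mean = α'/β' = 77/49 = 11/7.

11/7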